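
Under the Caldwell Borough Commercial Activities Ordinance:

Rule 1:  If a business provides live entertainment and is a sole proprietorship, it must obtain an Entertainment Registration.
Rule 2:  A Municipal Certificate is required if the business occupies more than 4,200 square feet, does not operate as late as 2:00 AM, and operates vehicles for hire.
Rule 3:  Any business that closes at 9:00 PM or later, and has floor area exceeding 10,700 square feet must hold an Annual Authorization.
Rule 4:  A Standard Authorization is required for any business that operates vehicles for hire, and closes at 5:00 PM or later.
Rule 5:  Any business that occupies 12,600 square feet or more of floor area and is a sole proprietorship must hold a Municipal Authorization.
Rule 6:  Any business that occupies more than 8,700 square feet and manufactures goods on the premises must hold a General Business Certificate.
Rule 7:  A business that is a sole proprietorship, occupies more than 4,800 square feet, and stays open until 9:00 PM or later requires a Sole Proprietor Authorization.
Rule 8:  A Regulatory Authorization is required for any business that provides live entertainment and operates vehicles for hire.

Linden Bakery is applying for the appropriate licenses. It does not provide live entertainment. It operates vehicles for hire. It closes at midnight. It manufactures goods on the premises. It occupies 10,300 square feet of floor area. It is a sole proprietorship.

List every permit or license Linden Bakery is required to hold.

Rule 1: does not provide live entertainment; is a sole proprietorship → Entertainment Registration not required.
Rule 2: floor area 10,300 square feet > 4,200 square feet; closes midnight, at/before 2:00 AM; operates vehicles for hire → Municipal Certificate required.
Rule 3: closes midnight, after 9:00 PM; floor area 10,300 square feet ≤ 10,700 square feet → Annual Authorization not required.
Rule 4: operates vehicles for hire; closes midnight, after 5:00 PM → Standard Authorization required.
Rule 5: floor area 10,300 square feet < 12,600 square feet; is a sole proprietorship → Municipal Authorization not required.
Rule 6: floor area 10,300 square feet > 8,700 square feet; manufactures goods on the premises → General Business Certificate required.
Rule 7: is a sole proprietorship; floor area 10,300 square feet > 4,800 square feet; closes midnight, after 9:00 PM → Sole Proprietor Authorization required.
Rule 8: does not provide live entertainment; operates vehicles for hire → Regulatory Authorization not required.

General Business Certificate, Municipal Certificate, Sole Proprietor Authorization, Standard Authorization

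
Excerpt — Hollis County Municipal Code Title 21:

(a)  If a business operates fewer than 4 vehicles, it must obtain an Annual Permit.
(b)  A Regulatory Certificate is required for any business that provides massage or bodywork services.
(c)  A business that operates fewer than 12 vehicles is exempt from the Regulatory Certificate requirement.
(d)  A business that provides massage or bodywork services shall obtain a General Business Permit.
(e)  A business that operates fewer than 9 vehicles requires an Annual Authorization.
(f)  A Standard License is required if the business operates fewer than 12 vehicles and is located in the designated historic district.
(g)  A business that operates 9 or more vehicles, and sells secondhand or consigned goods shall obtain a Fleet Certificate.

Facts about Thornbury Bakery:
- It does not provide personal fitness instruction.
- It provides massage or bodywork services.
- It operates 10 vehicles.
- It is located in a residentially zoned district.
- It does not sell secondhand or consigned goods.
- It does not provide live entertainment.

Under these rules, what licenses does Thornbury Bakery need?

General Business Permit

(a) vehicles 10 ≥ 4 → Annual Permit not required.
(b) provides massage or bodywork services → Regulatory Certificate required.
(c) vehicles 10 < 12 → exempt from Regulatory Certificate.
(d) provides massage or bodywork services → General Business Permit required.
(e) vehicles 10 ≥ 9 → Annual Authorization not required.
(f) vehicles 10 < 12; is located in a residentially zoned district (not: is located in the designated historic district) → Standard License not required.
(g) vehicles 10 ≥ 9; does not sell secondhand or consigned goods → Fleet Certificate not required.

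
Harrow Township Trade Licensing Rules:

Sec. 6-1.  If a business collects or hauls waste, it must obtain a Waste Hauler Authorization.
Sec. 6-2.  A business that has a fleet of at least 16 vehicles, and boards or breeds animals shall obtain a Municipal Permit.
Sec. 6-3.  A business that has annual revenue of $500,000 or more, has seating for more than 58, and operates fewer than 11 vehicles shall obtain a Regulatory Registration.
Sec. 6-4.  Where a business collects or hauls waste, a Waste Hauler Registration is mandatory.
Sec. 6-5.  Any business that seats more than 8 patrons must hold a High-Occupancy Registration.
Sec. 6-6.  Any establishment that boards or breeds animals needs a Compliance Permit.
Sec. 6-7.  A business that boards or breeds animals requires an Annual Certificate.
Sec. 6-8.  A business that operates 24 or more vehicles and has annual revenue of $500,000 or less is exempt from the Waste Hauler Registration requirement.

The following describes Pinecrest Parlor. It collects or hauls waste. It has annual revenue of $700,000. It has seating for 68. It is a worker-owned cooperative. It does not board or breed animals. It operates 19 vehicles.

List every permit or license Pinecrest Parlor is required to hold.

Sec. 6-1. collects or hauls waste → Waste Hauler Authorization required.
Sec. 6-2. vehicles 19 ≥ 16; does not board or breed animals → Municipal Permit not required.
Sec. 6-3. revenue $700,000 ≥ $500,000; seating 68 > 58; vehicles 19 ≥ 11 → Regulatory Registration not required.
Sec. 6-4. collects or hauls waste → Waste Hauler Registration required.
Sec. 6-5. seating 68 > 8 → High-Occupancy Registration required.
Sec. 6-6. does not board or breed animals → Compliance Permit not required.
Sec. 6-7. does not board or breed animals → Annual Certificate not required.
Sec. 6-8. vehicles 19 < 24; revenue $700,000 > $500,000 → Waste Hauler Registration exemption does not apply.

High-Occupancy Registration, Waste Hauler Authorization, Waste Hauler Registration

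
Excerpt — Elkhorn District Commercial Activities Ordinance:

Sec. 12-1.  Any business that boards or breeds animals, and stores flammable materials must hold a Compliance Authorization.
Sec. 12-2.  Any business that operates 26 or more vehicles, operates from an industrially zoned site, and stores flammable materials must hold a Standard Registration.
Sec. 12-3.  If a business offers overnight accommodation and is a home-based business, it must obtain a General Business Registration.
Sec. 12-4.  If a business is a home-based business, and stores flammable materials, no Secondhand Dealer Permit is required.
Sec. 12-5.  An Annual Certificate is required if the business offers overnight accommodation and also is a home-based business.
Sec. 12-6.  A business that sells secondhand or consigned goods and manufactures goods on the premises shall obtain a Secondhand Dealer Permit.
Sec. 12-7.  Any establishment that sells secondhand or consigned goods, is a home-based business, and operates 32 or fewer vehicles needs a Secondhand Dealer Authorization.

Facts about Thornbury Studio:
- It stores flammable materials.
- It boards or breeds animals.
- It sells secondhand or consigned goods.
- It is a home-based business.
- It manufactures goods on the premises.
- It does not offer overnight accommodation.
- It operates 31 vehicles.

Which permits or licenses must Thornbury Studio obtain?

Sec. 12-1. boards or breeds animals; stores flammable materials → Compliance Authorization required.
Sec. 12-2. vehicles 31 ≥ 26; is a home-based business (not: operates from an industrially zoned site); stores flammable materials → Standard Registration not required.
Sec. 12-3. does not offer overnight accommodation; is a home-based business → General Business Registration not required.
Sec. 12-4. is a home-based business; stores flammable materials → exempt from Secondhand Dealer Permit.
Sec. 12-5. does not offer overnight accommodation; is a home-based business → Annual Certificate not required.
Sec. 12-6. sells secondhand or consigned goods; manufactures goods on the premises → Secondhand Dealer Permit required.
Sec. 12-7. sells secondhand or consigned goods; is a home-based business; vehicles 31 ≤ 32 → Secondhand Dealer Authorization required.

Compliance Authorization, Secondhand Dealer Authorization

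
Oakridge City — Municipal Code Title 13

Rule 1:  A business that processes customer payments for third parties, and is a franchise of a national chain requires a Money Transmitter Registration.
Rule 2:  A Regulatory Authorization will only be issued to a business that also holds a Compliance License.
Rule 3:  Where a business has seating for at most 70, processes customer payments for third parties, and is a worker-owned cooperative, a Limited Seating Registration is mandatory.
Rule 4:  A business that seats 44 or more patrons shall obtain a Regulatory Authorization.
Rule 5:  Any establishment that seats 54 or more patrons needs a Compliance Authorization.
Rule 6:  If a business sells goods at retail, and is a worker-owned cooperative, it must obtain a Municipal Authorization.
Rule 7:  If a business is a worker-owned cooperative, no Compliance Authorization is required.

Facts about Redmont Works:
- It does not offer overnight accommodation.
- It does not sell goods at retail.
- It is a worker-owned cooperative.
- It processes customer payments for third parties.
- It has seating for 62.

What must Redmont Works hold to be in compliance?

Rule 1: processes customer payments for third parties; is a worker-owned cooperative (not: is a franchise of a national chain) → Money Transmitter Registration not required.
Rule 2: Regulatory Authorization is required → Compliance License also required.
Rule 3: seating 62 ≤ 70; processes customer payments for third parties; is a worker-owned cooperative → Limited Seating Registration required.
Rule 4: seating 62 ≥ 44 → Regulatory Authorization required.
Rule 5: seating 62 ≥ 54 → Compliance Authorization required.
Rule 6: does not sell goods at retail; is a worker-owned cooperative → Municipal Authorization not required.
Rule 7: is a worker-owned cooperative → exempt from Compliance Authorization.

Compliance License, Limited Seating Registration, Regulatory Authorization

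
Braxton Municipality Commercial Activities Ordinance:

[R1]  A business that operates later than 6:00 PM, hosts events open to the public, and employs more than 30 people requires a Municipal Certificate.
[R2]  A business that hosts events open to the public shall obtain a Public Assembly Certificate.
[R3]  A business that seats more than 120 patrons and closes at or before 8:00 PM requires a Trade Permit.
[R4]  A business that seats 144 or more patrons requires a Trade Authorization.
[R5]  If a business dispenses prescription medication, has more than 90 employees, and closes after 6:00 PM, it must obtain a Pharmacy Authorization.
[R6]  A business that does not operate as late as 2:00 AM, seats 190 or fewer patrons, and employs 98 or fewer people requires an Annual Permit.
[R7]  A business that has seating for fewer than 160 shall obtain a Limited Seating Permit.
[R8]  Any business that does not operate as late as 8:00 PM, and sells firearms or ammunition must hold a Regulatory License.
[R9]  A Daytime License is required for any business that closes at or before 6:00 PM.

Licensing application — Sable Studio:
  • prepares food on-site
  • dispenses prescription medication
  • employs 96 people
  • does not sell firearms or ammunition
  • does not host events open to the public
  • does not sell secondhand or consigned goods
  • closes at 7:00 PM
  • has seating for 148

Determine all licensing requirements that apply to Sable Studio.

Annual Permit, Limited Seating Permit, Pharmacy Authorization, Trade Authorization, Trade Permit

[R1] closes 7:00 PM, after 6:00 PM; does not host events open to the public; employees 96 > 30 → Municipal Certificate not required.
[R2] does not host events open to the public → Public Assembly Certificate not required.
[R3] seating 148 > 120; closes 7:00 PM, at/before 8:00 PM → Trade Permit required.
[R4] seating 148 ≥ 144 → Trade Authorization required.
[R5] dispenses prescription medication; employees 96 > 90; closes 7:00 PM, after 6:00 PM → Pharmacy Authorization required.
[R6] closes 7:00 PM, at/before 2:00 AM; seating 148 ≤ 190; employees 96 ≤ 98 → Annual Permit required.
[R7] seating 148 < 160 → Limited Seating Permit required.
[R8] closes 7:00 PM, at/before 8:00 PM; does not sell firearms or ammunition → Regulatory License not required.
[R9] closes 7:00 PM, after 6:00 PM → Daytime License not required.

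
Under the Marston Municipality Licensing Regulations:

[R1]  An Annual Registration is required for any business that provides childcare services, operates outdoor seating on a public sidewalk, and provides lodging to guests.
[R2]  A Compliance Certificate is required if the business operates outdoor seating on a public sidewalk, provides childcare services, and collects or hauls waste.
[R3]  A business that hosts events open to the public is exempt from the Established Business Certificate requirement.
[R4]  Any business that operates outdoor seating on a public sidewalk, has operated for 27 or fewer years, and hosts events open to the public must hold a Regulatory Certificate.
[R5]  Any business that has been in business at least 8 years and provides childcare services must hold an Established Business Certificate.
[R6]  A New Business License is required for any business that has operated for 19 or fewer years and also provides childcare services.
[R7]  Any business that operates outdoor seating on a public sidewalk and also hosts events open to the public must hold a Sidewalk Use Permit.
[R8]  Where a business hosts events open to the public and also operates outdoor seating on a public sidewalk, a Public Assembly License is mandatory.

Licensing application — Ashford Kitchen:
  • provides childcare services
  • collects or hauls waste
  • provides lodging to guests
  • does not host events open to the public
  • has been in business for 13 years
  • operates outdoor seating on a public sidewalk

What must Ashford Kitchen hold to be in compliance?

Annual Registration, Compliance Certificate, Established Business Certificate, New Business License

[R1] provides childcare services; operates outdoor seating on a public sidewalk; provides lodging to guests → Annual Registration required.
[R2] operates outdoor seating on a public sidewalk; provides childcare services; collects or hauls waste → Compliance Certificate required.
[R3] does not host events open to the public → Established Business Certificate exemption does not apply.
[R4] operates outdoor seating on a public sidewalk; years in business 13 ≤ 27; does not host events open to the public → Regulatory Certificate not required.
[R5] years in business 13 ≥ 8; provides childcare services → Established Business Certificate required.
[R6] years in business 13 ≤ 19; provides childcare services → New Business License required.
[R7] operates outdoor seating on a public sidewalk; does not host events open to the public → Sidewalk Use Permit not required.
[R8] does not host events open to the public; operates outdoor seating on a public sidewalk → Public Assembly License not required.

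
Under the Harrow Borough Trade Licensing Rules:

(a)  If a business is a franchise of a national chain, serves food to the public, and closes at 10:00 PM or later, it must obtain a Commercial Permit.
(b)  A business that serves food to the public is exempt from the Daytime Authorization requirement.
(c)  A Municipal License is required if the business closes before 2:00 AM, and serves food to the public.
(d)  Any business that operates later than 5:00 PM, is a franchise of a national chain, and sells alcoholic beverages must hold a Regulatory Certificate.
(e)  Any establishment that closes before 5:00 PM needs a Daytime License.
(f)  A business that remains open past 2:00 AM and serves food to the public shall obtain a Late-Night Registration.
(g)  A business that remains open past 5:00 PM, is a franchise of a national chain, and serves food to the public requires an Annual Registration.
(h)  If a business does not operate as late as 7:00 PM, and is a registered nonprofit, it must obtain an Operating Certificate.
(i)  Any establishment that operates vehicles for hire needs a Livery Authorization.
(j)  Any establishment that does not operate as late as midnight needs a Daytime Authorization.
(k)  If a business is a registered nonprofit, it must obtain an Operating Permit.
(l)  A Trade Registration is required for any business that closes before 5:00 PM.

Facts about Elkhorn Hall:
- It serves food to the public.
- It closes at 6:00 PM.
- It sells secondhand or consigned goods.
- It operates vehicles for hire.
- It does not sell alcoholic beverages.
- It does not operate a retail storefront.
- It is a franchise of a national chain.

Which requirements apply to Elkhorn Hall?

(a) is a franchise of a national chain; serves food to the public; closes 6:00 PM, at/before 10:00 PM → Commercial Permit not required.
(b) serves food to the public → exempt from Daytime Authorization.
(c) closes 6:00 PM, at/before 2:00 AM; serves food to the public → Municipal License required.
(d) closes 6:00 PM, after 5:00 PM; is a franchise of a national chain; does not sell alcoholic beverages → Regulatory Certificate not required.
(e) closes 6:00 PM, after 5:00 PM → Daytime License not required.
(f) closes 6:00 PM, at/before 2:00 AM; serves food to the public → Late-Night Registration not required.
(g) closes 6:00 PM, after 5:00 PM; is a franchise of a national chain; serves food to the public → Annual Registration required.
(h) closes 6:00 PM, at/before 7:00 PM; is a franchise of a national chain (not: is a registered nonprofit) → Operating Certificate not required.
(i) operates vehicles for hire → Livery Authorization required.
(j) closes 6:00 PM, at/before midnight → Daytime Authorization required.
(k) is a franchise of a national chain (not: is a registered nonprofit) → Operating Permit not required.
(l) closes 6:00 PM, after 5:00 PM → Trade Registration not required.

Annual Registration, Livery Authorization, Municipal License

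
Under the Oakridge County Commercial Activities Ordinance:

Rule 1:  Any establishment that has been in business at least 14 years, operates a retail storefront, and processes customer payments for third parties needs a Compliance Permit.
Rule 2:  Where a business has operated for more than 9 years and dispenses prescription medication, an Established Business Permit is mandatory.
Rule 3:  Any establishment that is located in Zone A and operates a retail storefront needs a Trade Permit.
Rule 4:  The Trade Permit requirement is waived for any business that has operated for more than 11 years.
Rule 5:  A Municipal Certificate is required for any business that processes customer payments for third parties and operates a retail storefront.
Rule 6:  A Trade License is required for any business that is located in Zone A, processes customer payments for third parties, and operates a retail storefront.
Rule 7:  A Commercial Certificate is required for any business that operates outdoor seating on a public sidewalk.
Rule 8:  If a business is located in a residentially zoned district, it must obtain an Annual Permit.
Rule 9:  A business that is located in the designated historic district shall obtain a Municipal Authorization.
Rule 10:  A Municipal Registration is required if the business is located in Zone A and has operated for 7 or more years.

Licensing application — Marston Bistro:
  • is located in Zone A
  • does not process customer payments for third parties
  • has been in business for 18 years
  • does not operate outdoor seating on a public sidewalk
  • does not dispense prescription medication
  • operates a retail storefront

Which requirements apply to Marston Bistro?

Rule 1: years in business 18 ≥ 14; operates a retail storefront; does not process customer payments for third parties → Compliance Permit not required.
Rule 2: years in business 18 > 9; does not dispense prescription medication → Established Business Permit not required.
Rule 3: is located in Zone A; operates a retail storefront → Trade Permit required.
Rule 4: years in business 18 > 11 → exempt from Trade Permit.
Rule 5: does not process customer payments for third parties; operates a retail storefront → Municipal Certificate not required.
Rule 6: is located in Zone A; does not process customer payments for third parties; operates a retail storefront → Trade License not required.
Rule 7: does not operate outdoor seating on a public sidewalk → Commercial Certificate not required.
Rule 8: is located in Zone A (not: is located in a residentially zoned district) → Annual Permit not required.
Rule 9: is located in Zone A (not: is located in the designated historic district) → Municipal Authorization not required.
Rule 10: is located in Zone A; years in business 18 ≥ 7 → Municipal Registration required.

Municipal Registration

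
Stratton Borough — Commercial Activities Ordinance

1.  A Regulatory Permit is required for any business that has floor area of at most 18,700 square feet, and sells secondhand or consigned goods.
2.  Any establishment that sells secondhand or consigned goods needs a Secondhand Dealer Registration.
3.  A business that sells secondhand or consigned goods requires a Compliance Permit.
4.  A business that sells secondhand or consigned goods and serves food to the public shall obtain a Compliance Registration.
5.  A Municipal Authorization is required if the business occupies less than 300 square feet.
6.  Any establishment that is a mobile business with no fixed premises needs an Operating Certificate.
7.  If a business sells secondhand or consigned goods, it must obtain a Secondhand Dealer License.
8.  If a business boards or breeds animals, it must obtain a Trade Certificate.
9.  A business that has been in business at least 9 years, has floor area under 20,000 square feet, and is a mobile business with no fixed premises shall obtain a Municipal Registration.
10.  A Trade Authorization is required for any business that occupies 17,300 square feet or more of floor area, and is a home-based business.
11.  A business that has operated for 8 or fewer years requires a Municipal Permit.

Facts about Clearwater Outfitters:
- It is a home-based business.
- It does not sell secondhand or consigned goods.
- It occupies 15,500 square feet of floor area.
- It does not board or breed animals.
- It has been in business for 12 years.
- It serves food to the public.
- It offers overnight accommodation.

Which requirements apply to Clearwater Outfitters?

None

1. floor area 15,500 square feet ≤ 18,700 square feet; does not sell secondhand or consigned goods → Regulatory Permit not required.
2. does not sell secondhand or consigned goods → Secondhand Dealer Registration not required.
3. does not sell secondhand or consigned goods → Compliance Permit not required.
4. does not sell secondhand or consigned goods; serves food to the public → Compliance Registration not required.
5. floor area 15,500 square feet ≥ 300 square feet → Municipal Authorization not required.
6. is a home-based business (not: is a mobile business with no fixed premises) → Operating Certificate not required.
7. does not sell secondhand or consigned goods → Secondhand Dealer License not required.
8. does not board or breed animals → Trade Certificate not required.
9. years in business 12 ≥ 9; floor area 15,500 square feet < 20,000 square feet; is a home-based business (not: is a mobile business with no fixed premises) → Municipal Registration not required.
10. floor area 15,500 square feet < 17,300 square feet; is a home-based business → Trade Authorization not required.
11. years in business 12 > 8 → Municipal Permit not required.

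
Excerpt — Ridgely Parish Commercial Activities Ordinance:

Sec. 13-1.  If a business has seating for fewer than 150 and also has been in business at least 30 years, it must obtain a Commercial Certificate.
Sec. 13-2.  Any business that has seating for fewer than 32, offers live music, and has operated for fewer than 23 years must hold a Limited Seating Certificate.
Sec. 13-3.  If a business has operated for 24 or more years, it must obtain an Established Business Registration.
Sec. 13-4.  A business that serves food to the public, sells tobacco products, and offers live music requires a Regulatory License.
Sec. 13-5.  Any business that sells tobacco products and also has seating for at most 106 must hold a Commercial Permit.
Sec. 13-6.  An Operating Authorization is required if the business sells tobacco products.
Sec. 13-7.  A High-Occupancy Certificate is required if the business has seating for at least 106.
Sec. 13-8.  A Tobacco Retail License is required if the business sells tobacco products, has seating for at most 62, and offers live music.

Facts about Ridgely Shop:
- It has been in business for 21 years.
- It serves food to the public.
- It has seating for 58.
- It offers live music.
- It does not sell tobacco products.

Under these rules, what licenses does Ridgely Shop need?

None

Sec. 13-1. seating 58 < 150; years in business 21 < 30 → Commercial Certificate not required.
Sec. 13-2. seating 58 ≥ 32; offers live music; years in business 21 < 23 → Limited Seating Certificate not required.
Sec. 13-3. years in business 21 < 24 → Established Business Registration not required.
Sec. 13-4. serves food to the public; does not sell tobacco products; offers live music → Regulatory License not required.
Sec. 13-5. does not sell tobacco products; seating 58 ≤ 106 → Commercial Permit not required.
Sec. 13-6. does not sell tobacco products → Operating Authorization not required.
Sec. 13-7. seating 58 < 106 → High-Occupancy Certificate not required.
Sec. 13-8. does not sell tobacco products; seating 58 ≤ 62; offers live music → Tobacco Retail License not required.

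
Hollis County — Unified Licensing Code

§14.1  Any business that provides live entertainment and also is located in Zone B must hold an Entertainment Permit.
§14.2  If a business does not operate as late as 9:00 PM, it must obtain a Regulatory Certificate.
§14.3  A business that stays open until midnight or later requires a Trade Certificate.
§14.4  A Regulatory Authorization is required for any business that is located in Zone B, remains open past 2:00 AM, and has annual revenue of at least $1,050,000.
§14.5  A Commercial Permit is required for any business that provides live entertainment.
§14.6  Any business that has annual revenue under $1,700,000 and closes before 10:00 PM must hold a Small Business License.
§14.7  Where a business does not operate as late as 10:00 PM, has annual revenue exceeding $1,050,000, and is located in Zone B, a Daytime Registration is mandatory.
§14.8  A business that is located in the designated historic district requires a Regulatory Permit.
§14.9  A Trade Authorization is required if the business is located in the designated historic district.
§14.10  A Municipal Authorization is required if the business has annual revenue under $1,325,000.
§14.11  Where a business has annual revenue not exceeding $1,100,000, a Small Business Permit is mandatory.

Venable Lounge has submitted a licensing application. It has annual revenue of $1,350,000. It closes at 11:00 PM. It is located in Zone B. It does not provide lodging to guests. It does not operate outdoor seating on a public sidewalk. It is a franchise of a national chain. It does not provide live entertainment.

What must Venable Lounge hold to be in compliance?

None

§14.1 does not provide live entertainment; is located in Zone B → Entertainment Permit not required.
§14.2 closes 11:00 PM, after 9:00 PM → Regulatory Certificate not required.
§14.3 closes 11:00 PM, at/before midnight → Trade Certificate not required.
§14.4 is located in Zone B; closes 11:00 PM, at/before 2:00 AM; revenue $1,350,000 ≥ $1,050,000 → Regulatory Authorization not required.
§14.5 does not provide live entertainment → Commercial Permit not required.
§14.6 revenue $1,350,000 < $1,700,000; closes 11:00 PM, after 10:00 PM → Small Business License not required.
§14.7 closes 11:00 PM, after 10:00 PM; revenue $1,350,000 > $1,050,000; is located in Zone B → Daytime Registration not required.
§14.8 is located in Zone B (not: is located in the designated historic district) → Regulatory Permit not required.
§14.9 is located in Zone B (not: is located in the designated historic district) → Trade Authorization not required.
§14.10 revenue $1,350,000 ≥ $1,325,000 → Municipal Authorization not required.
§14.11 revenue $1,350,000 > $1,100,000 → Small Business Permit not required.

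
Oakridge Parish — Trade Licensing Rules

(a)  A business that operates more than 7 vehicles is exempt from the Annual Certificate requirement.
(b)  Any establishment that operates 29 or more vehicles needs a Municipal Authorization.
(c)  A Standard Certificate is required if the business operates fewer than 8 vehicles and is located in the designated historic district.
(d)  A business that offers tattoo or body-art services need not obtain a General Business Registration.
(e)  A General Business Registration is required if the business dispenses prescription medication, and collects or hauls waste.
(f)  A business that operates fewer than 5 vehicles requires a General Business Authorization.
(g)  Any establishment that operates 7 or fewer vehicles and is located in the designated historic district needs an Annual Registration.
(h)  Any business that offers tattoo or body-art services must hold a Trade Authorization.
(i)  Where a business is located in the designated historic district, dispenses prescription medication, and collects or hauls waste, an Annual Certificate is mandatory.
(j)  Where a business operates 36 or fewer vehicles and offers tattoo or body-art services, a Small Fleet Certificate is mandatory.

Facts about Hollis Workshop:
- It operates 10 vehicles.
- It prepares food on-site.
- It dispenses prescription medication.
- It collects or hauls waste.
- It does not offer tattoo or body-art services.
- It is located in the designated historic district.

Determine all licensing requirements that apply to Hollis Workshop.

(a) vehicles 10 > 7 → exempt from Annual Certificate.
(b) vehicles 10 < 29 → Municipal Authorization not required.
(c) vehicles 10 ≥ 8; is located in the designated historic district → Standard Certificate not required.
(d) does not offer tattoo or body-art services → General Business Registration exemption does not apply.
(e) dispenses prescription medication; collects or hauls waste → General Business Registration required.
(f) vehicles 10 ≥ 5 → General Business Authorization not required.
(g) vehicles 10 > 7; is located in the designated historic district → Annual Registration not required.
(h) does not offer tattoo or body-art services → Trade Authorization not required.
(i) is located in the designated historic district; dispenses prescription medication; collects or hauls waste → Annual Certificate required.
(j) vehicles 10 ≤ 36; does not offer tattoo or body-art services → Small Fleet Certificate not required.

General Business Registration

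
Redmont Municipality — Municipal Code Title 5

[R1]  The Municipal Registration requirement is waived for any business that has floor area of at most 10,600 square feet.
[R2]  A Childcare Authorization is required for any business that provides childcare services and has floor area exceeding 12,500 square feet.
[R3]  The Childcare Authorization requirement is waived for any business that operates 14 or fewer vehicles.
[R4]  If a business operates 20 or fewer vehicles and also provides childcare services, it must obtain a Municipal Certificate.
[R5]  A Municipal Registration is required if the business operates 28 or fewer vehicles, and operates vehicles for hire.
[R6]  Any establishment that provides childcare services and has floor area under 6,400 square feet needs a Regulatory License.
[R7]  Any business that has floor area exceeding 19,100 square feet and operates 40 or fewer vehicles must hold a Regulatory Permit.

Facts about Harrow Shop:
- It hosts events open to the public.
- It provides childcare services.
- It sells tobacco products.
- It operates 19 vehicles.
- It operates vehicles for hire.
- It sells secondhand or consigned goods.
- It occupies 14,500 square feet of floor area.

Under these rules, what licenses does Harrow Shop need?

[R1] floor area 14,500 square feet > 10,600 square feet → Municipal Registration exemption does not apply.
[R2] provides childcare services; floor area 14,500 square feet > 12,500 square feet → Childcare Authorization required.
[R3] vehicles 19 > 14 → Childcare Authorization exemption does not apply.
[R4] vehicles 19 ≤ 20; provides childcare services → Municipal Certificate required.
[R5] vehicles 19 ≤ 28; operates vehicles for hire → Municipal Registration required.
[R6] provides childcare services; floor area 14,500 square feet ≥ 6,400 square feet → Regulatory License not required.
[R7] floor area 14,500 square feet ≤ 19,100 square feet; vehicles 19 ≤ 40 → Regulatory Permit not required.

Childcare Authorization, Municipal Certificate, Municipal Registration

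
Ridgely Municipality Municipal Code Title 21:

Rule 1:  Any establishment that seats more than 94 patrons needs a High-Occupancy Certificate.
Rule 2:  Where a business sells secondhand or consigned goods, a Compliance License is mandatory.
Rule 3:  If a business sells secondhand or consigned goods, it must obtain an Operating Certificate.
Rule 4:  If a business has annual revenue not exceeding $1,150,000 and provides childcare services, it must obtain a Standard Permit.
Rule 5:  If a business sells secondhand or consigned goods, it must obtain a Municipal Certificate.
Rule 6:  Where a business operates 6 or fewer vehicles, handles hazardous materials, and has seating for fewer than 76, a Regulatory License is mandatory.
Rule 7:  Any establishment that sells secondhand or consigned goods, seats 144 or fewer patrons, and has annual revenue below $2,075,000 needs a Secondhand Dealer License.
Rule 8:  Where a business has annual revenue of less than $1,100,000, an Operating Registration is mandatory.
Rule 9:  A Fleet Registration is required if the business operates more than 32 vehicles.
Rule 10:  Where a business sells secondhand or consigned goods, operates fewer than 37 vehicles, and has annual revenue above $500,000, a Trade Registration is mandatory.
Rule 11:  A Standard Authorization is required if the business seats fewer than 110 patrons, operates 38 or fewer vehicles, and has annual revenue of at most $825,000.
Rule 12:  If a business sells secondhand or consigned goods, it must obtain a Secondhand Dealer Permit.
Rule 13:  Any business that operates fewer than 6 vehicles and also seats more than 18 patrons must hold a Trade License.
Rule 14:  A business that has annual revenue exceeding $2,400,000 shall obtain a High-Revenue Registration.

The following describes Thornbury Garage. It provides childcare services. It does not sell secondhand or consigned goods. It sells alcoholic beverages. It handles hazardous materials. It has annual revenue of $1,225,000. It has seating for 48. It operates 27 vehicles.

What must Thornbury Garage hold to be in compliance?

None

Rule 1: seating 48 ≤ 94 → High-Occupancy Certificate not required.
Rule 2: does not sell secondhand or consigned goods → Compliance License not required.
Rule 3: does not sell secondhand or consigned goods → Operating Certificate not required.
Rule 4: revenue $1,225,000 > $1,150,000; provides childcare services → Standard Permit not required.
Rule 5: does not sell secondhand or consigned goods → Municipal Certificate not required.
Rule 6: vehicles 27 > 6; handles hazardous materials; seating 48 < 76 → Regulatory License not required.
Rule 7: does not sell secondhand or consigned goods; seating 48 ≤ 144; revenue $1,225,000 < $2,075,000 → Secondhand Dealer License not required.
Rule 8: revenue $1,225,000 ≥ $1,100,000 → Operating Registration not required.
Rule 9: vehicles 27 ≤ 32 → Fleet Registration not required.
Rule 10: does not sell secondhand or consigned goods; vehicles 27 < 37; revenue $1,225,000 > $500,000 → Trade Registration not required.
Rule 11: seating 48 < 110; vehicles 27 ≤ 38; revenue $1,225,000 > $825,000 → Standard Authorization not required.
Rule 12: does not sell secondhand or consigned goods → Secondhand Dealer Permit not required.
Rule 13: vehicles 27 ≥ 6; seating 48 > 18 → Trade License not required.
Rule 14: revenue $1,225,000 ≤ $2,400,000 → High-Revenue Registration not required.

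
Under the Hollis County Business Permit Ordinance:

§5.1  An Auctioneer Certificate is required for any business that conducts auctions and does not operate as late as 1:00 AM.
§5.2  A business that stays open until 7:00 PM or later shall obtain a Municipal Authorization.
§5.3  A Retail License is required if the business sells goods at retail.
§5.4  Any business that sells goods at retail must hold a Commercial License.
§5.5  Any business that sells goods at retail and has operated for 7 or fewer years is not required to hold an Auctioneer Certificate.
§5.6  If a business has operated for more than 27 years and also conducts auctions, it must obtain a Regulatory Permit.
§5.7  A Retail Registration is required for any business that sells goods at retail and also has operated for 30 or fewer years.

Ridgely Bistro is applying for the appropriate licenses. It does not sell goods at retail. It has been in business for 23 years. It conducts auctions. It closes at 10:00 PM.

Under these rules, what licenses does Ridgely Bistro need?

§5.1 conducts auctions; closes 10:00 PM, at/before 1:00 AM → Auctioneer Certificate required.
§5.2 closes 10:00 PM, after 7:00 PM → Municipal Authorization required.
§5.3 does not sell goods at retail → Retail License not required.
§5.4 does not sell goods at retail → Commercial License not required.
§5.5 does not sell goods at retail; years in business 23 > 7 → Auctioneer Certificate exemption does not apply.
§5.6 years in business 23 ≤ 27; conducts auctions → Regulatory Permit not required.
§5.7 does not sell goods at retail; years in business 23 ≤ 30 → Retail Registration not required.

Auctioneer Certificate, Municipal Authorization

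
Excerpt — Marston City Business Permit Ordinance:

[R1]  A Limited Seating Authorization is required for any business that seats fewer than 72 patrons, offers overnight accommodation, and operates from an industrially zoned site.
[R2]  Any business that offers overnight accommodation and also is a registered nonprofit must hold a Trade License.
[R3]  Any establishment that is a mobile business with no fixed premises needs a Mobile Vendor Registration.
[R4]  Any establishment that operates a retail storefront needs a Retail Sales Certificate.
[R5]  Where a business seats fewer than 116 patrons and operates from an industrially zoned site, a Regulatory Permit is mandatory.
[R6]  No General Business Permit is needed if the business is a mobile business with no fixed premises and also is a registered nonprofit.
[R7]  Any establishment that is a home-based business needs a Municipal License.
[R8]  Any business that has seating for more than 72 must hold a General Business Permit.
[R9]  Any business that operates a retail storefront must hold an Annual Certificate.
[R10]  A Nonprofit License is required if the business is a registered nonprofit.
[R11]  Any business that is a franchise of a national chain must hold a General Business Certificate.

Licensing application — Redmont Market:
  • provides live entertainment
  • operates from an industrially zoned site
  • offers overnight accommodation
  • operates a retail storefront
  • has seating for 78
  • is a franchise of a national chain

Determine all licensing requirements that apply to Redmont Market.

Annual Certificate, General Business Certificate, General Business Permit, Regulatory Permit, Retail Sales Certificate

[R1] seating 78 ≥ 72; offers overnight accommodation; operates from an industrially zoned site → Limited Seating Authorization not required.
[R2] offers overnight accommodation; is a franchise of a national chain (not: is a registered nonprofit) → Trade License not required.
[R3] operates from an industrially zoned site (not: is a mobile business with no fixed premises) → Mobile Vendor Registration not required.
[R4] operates a retail storefront → Retail Sales Certificate required.
[R5] seating 78 < 116; operates from an industrially zoned site → Regulatory Permit required.
[R6] operates from an industrially zoned site (not: is a mobile business with no fixed premises); is a franchise of a national chain (not: is a registered nonprofit) → General Business Permit exemption does not apply.
[R7] operates from an industrially zoned site (not: is a home-based business) → Municipal License not required.
[R8] seating 78 > 72 → General Business Permit required.
[R9] operates a retail storefront → Annual Certificate required.
[R10] is a franchise of a national chain (not: is a registered nonprofit) → Nonprofit License not required.
[R11] is a franchise of a national chain → General Business Certificate required.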